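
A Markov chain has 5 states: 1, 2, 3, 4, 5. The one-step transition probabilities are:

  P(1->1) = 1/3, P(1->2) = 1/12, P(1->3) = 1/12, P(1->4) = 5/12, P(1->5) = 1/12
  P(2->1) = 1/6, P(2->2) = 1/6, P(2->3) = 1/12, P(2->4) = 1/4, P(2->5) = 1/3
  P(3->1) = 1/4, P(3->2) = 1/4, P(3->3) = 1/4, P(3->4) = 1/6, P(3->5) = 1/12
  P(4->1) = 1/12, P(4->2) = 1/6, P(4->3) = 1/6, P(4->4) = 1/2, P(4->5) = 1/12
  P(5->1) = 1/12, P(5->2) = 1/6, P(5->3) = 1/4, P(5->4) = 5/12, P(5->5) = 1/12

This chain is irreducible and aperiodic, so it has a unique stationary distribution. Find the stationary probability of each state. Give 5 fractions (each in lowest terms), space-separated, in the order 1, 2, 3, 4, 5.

Answer: 2446/14751 2455/14751 2404/14751 5603/14751 1843/14751

Derivation:
The stationary distribution satisfies pi = pi * P, i.e.:
  pi_1 = 1/3*pi_1 + 1/6*pi_2 + 1/4*pi_3 + 1/12*pi_4 + 1/12*pi_5
  pi_2 = 1/12*pi_1 + 1/6*pi_2 + 1/4*pi_3 + 1/6*pi_4 + 1/6*pi_5
  pi_3 = 1/12*pi_1 + 1/12*pi_2 + 1/4*pi_3 + 1/6*pi_4 + 1/4*pi_5
  pi_4 = 5/12*pi_1 + 1/4*pi_2 + 1/6*pi_3 + 1/2*pi_4 + 5/12*pi_5
  pi_5 = 1/12*pi_1 + 1/3*pi_2 + 1/12*pi_3 + 1/12*pi_4 + 1/12*pi_5
with normalization: pi_1 + pi_2 + pi_3 + pi_4 + pi_5 = 1.

Using the first 4 balance equations plus normalization, the linear system A*pi = b is:
  [-2/3, 1/6, 1/4, 1/12, 1/12] . pi = 0
  [1/12, -5/6, 1/4, 1/6, 1/6] . pi = 0
  [1/12, 1/12, -3/4, 1/6, 1/4] . pi = 0
  [5/12, 1/4, 1/6, -1/2, 5/12] . pi = 0
  [1, 1, 1, 1, 1] . pi = 1

Solving yields:
  pi_1 = 2446/14751
  pi_2 = 2455/14751
  pi_3 = 2404/14751
  pi_4 = 5603/14751
  pi_5 = 1843/14751

Verification (pi * P):
  2446/14751*1/3 + 2455/14751*1/6 + 2404/14751*1/4 + 5603/14751*1/12 + 1843/14751*1/12 = 2446/14751 = pi_1  (ok)
  2446/14751*1/12 + 2455/14751*1/6 + 2404/14751*1/4 + 5603/14751*1/6 + 1843/14751*1/6 = 2455/14751 = pi_2  (ok)
  2446/14751*1/12 + 2455/14751*1/12 + 2404/14751*1/4 + 5603/14751*1/6 + 1843/14751*1/4 = 2404/14751 = pi_3  (ok)
  2446/14751*5/12 + 2455/14751*1/4 + 2404/14751*1/6 + 5603/14751*1/2 + 1843/14751*5/12 = 5603/14751 = pi_4  (ok)
  2446/14751*1/12 + 2455/14751*1/3 + 2404/14751*1/12 + 5603/14751*1/12 + 1843/14751*1/12 = 1843/14751 = pi_5  (ok)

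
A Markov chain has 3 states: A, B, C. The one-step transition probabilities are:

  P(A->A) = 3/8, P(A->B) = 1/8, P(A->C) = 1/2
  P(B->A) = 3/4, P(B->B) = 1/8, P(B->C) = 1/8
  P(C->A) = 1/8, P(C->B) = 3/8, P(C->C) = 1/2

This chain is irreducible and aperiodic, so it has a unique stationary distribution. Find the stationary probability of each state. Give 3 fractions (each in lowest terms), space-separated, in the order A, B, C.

The stationary distribution satisfies pi = pi * P, i.e.:
  pi_A = 3/8*pi_A + 3/4*pi_B + 1/8*pi_C
  pi_B = 1/8*pi_A + 1/8*pi_B + 3/8*pi_C
  pi_C = 1/2*pi_A + 1/8*pi_B + 1/2*pi_C
with normalization: pi_A + pi_B + pi_C = 1.

Using the first 2 balance equations plus normalization, the linear system A*pi = b is:
  [-5/8, 3/4, 1/8] . pi = 0
  [1/8, -7/8, 3/8] . pi = 0
  [1, 1, 1] . pi = 1

Solving yields:
  pi_A = 5/14
  pi_B = 8/35
  pi_C = 29/70

Verification (pi * P):
  5/14*3/8 + 8/35*3/4 + 29/70*1/8 = 5/14 = pi_A  (ok)
  5/14*1/8 + 8/35*1/8 + 29/70*3/8 = 8/35 = pi_B  (ok)
  5/14*1/2 + 8/35*1/8 + 29/70*1/2 = 29/70 = pi_C  (ok)

Answer: 5/14 8/35 29/70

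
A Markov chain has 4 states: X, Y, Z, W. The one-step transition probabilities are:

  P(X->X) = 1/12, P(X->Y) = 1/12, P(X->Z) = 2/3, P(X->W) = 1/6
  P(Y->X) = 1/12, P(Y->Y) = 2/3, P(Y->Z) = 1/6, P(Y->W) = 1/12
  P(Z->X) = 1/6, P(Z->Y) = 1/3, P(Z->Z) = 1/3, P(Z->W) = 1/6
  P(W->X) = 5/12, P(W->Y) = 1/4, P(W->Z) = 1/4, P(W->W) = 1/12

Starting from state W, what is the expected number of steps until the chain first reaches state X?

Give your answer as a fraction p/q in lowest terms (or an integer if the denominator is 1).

Answer: 39/8

Derivation:
Let h_i = expected steps to first reach X from state i.
Boundary: h_X = 0.
First-step equations for the other states:
  h_Y = 1 + 1/12*h_X + 2/3*h_Y + 1/6*h_Z + 1/12*h_W
  h_Z = 1 + 1/6*h_X + 1/3*h_Y + 1/3*h_Z + 1/6*h_W
  h_W = 1 + 5/12*h_X + 1/4*h_Y + 1/4*h_Z + 1/12*h_W

Substituting h_X = 0 and rearranging gives the linear system (I - Q) h = 1:
  [1/3, -1/6, -1/12] . (h_Y, h_Z, h_W) = 1
  [-1/3, 2/3, -1/6] . (h_Y, h_Z, h_W) = 1
  [-1/4, -1/4, 11/12] . (h_Y, h_Z, h_W) = 1

Solving yields:
  h_Y = 119/16
  h_Z = 103/16
  h_W = 39/8

Starting state is W, so the expected hitting time is h_W = 39/8.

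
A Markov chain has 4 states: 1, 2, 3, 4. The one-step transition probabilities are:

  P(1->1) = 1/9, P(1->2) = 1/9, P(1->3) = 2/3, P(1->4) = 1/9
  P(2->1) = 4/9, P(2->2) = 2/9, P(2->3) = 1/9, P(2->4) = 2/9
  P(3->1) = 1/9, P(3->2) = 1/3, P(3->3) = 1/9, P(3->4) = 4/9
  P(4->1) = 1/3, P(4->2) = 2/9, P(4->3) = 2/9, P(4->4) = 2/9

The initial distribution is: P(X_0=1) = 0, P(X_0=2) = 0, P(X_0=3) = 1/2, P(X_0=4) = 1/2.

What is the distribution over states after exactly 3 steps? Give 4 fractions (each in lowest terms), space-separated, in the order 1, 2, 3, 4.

Propagating the distribution step by step (d_{t+1} = d_t * P):
d_0 = (1=0, 2=0, 3=1/2, 4=1/2)
  d_1[1] = 0*1/9 + 0*4/9 + 1/2*1/9 + 1/2*1/3 = 2/9
  d_1[2] = 0*1/9 + 0*2/9 + 1/2*1/3 + 1/2*2/9 = 5/18
  d_1[3] = 0*2/3 + 0*1/9 + 1/2*1/9 + 1/2*2/9 = 1/6
  d_1[4] = 0*1/9 + 0*2/9 + 1/2*4/9 + 1/2*2/9 = 1/3
d_1 = (1=2/9, 2=5/18, 3=1/6, 4=1/3)
  d_2[1] = 2/9*1/9 + 5/18*4/9 + 1/6*1/9 + 1/3*1/3 = 5/18
  d_2[2] = 2/9*1/9 + 5/18*2/9 + 1/6*1/3 + 1/3*2/9 = 35/162
  d_2[3] = 2/9*2/3 + 5/18*1/9 + 1/6*1/9 + 1/3*2/9 = 22/81
  d_2[4] = 2/9*1/9 + 5/18*2/9 + 1/6*4/9 + 1/3*2/9 = 19/81
d_2 = (1=5/18, 2=35/162, 3=22/81, 4=19/81)
  d_3[1] = 5/18*1/9 + 35/162*4/9 + 22/81*1/9 + 19/81*1/3 = 343/1458
  d_3[2] = 5/18*1/9 + 35/162*2/9 + 22/81*1/3 + 19/81*2/9 = 323/1458
  d_3[3] = 5/18*2/3 + 35/162*1/9 + 22/81*1/9 + 19/81*2/9 = 425/1458
  d_3[4] = 5/18*1/9 + 35/162*2/9 + 22/81*4/9 + 19/81*2/9 = 367/1458
d_3 = (1=343/1458, 2=323/1458, 3=425/1458, 4=367/1458)

Answer: 343/1458 323/1458 425/1458 367/1458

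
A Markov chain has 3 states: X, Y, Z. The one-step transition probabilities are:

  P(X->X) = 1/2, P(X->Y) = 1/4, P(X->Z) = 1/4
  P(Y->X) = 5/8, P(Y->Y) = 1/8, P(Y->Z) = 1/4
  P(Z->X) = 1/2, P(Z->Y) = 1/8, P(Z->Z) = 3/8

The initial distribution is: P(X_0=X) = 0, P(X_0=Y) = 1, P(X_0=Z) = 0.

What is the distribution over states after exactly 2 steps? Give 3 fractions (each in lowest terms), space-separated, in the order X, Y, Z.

Propagating the distribution step by step (d_{t+1} = d_t * P):
d_0 = (X=0, Y=1, Z=0)
  d_1[X] = 0*1/2 + 1*5/8 + 0*1/2 = 5/8
  d_1[Y] = 0*1/4 + 1*1/8 + 0*1/8 = 1/8
  d_1[Z] = 0*1/4 + 1*1/4 + 0*3/8 = 1/4
d_1 = (X=5/8, Y=1/8, Z=1/4)
  d_2[X] = 5/8*1/2 + 1/8*5/8 + 1/4*1/2 = 33/64
  d_2[Y] = 5/8*1/4 + 1/8*1/8 + 1/4*1/8 = 13/64
  d_2[Z] = 5/8*1/4 + 1/8*1/4 + 1/4*3/8 = 9/32
d_2 = (X=33/64, Y=13/64, Z=9/32)

Answer: 33/64 13/64 9/32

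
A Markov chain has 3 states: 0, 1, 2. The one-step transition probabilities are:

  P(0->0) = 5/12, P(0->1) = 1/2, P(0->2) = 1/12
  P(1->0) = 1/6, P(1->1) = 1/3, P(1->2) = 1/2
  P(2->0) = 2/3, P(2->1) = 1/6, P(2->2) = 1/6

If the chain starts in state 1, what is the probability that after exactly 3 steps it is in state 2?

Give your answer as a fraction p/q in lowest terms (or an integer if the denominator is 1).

Computing P^3 by repeated multiplication:
P^1 =
  0: [5/12, 1/2, 1/12]
  1: [1/6, 1/3, 1/2]
  2: [2/3, 1/6, 1/6]
P^2 =
  0: [5/16, 7/18, 43/144]
  1: [11/24, 5/18, 19/72]
  2: [5/12, 5/12, 1/6]
P^3 =
  0: [227/576, 145/432, 467/1728]
  1: [119/288, 79/216, 191/864]
  2: [17/48, 3/8, 13/48]

(P^3)[1 -> 2] = 191/864

Answer: 191/864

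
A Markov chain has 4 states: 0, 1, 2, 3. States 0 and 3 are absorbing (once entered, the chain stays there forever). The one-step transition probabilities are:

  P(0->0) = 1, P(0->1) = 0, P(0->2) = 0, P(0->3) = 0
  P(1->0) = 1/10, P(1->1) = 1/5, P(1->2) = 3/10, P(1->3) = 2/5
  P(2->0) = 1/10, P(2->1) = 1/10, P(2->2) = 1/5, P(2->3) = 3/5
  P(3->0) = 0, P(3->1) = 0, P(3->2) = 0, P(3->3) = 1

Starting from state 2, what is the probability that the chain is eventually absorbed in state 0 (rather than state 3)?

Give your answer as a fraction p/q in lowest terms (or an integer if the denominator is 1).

Let a_i = P(absorbed in 0 | start in state i).
Boundary conditions: a_0 = 1, a_3 = 0.
For each transient state i, a_i = sum_j P(i->j) * a_j:
  a_1 = 1/10*a_0 + 1/5*a_1 + 3/10*a_2 + 2/5*a_3
  a_2 = 1/10*a_0 + 1/10*a_1 + 1/5*a_2 + 3/5*a_3

Substituting a_0 = 1 and a_3 = 0, rearrange to (I - Q) a = r where r[i] = P(i -> 0):
  [4/5, -3/10] . (a_1, a_2) = 1/10
  [-1/10, 4/5] . (a_1, a_2) = 1/10

Solving yields:
  a_1 = 11/61
  a_2 = 9/61

Starting state is 2, so the absorption probability is a_2 = 9/61.

Answer: 9/61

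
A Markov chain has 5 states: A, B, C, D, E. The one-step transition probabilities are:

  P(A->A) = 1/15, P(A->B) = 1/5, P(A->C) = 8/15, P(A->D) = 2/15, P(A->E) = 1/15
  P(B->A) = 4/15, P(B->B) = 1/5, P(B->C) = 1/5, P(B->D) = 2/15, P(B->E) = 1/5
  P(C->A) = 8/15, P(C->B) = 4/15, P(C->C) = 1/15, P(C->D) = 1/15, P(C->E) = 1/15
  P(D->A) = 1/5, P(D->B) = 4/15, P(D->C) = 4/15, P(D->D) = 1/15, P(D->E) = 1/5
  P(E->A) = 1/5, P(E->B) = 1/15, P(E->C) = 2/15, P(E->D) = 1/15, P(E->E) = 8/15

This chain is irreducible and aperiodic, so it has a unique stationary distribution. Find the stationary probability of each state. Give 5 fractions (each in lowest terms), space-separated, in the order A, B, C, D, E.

Answer: 11597/44478 4370/22239 3665/14826 4321/44478 25/126

Derivation:
The stationary distribution satisfies pi = pi * P, i.e.:
  pi_A = 1/15*pi_A + 4/15*pi_B + 8/15*pi_C + 1/5*pi_D + 1/5*pi_E
  pi_B = 1/5*pi_A + 1/5*pi_B + 4/15*pi_C + 4/15*pi_D + 1/15*pi_E
  pi_C = 8/15*pi_A + 1/5*pi_B + 1/15*pi_C + 4/15*pi_D + 2/15*pi_E
  pi_D = 2/15*pi_A + 2/15*pi_B + 1/15*pi_C + 1/15*pi_D + 1/15*pi_E
  pi_E = 1/15*pi_A + 1/5*pi_B + 1/15*pi_C + 1/5*pi_D + 8/15*pi_E
with normalization: pi_A + pi_B + pi_C + pi_D + pi_E = 1.

Using the first 4 balance equations plus normalization, the linear system A*pi = b is:
  [-14/15, 4/15, 8/15, 1/5, 1/5] . pi = 0
  [1/5, -4/5, 4/15, 4/15, 1/15] . pi = 0
  [8/15, 1/5, -14/15, 4/15, 2/15] . pi = 0
  [2/15, 2/15, 1/15, -14/15, 1/15] . pi = 0
  [1, 1, 1, 1, 1] . pi = 1

Solving yields:
  pi_A = 11597/44478
  pi_B = 4370/22239
  pi_C = 3665/14826
  pi_D = 4321/44478
  pi_E = 25/126

Verification (pi * P):
  11597/44478*1/15 + 4370/22239*4/15 + 3665/14826*8/15 + 4321/44478*1/5 + 25/126*1/5 = 11597/44478 = pi_A  (ok)
  11597/44478*1/5 + 4370/22239*1/5 + 3665/14826*4/15 + 4321/44478*4/15 + 25/126*1/15 = 4370/22239 = pi_B  (ok)
  11597/44478*8/15 + 4370/22239*1/5 + 3665/14826*1/15 + 4321/44478*4/15 + 25/126*2/15 = 3665/14826 = pi_C  (ok)
  11597/44478*2/15 + 4370/22239*2/15 + 3665/14826*1/15 + 4321/44478*1/15 + 25/126*1/15 = 4321/44478 = pi_D  (ok)
  11597/44478*1/15 + 4370/22239*1/5 + 3665/14826*1/15 + 4321/44478*1/5 + 25/126*8/15 = 25/126 = pi_E  (ok)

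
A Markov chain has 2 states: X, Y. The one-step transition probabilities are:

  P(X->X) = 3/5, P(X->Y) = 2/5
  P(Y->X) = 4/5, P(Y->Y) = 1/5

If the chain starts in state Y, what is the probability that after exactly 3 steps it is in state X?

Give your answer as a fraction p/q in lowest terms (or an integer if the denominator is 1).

Computing P^3 by repeated multiplication:
P^1 =
  X: [3/5, 2/5]
  Y: [4/5, 1/5]
P^2 =
  X: [17/25, 8/25]
  Y: [16/25, 9/25]
P^3 =
  X: [83/125, 42/125]
  Y: [84/125, 41/125]

(P^3)[Y -> X] = 84/125

Answer: 84/125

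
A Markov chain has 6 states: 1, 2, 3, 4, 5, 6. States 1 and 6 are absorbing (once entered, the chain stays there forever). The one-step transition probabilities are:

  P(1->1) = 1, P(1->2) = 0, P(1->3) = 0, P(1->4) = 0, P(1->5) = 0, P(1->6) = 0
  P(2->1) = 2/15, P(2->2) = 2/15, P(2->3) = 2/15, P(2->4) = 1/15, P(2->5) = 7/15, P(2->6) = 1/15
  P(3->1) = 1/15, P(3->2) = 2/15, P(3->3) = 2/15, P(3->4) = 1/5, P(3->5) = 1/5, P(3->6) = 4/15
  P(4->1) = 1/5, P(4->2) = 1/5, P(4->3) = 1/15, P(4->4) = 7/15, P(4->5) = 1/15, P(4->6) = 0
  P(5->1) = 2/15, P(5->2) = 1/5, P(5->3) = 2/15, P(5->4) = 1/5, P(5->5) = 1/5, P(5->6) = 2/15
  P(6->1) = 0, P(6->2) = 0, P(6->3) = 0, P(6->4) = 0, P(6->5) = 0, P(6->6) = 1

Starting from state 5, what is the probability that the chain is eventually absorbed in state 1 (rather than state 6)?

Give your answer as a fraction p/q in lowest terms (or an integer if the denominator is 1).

Let a_i = P(absorbed in 1 | start in state i).
Boundary conditions: a_1 = 1, a_6 = 0.
For each transient state i, a_i = sum_j P(i->j) * a_j:
  a_2 = 2/15*a_1 + 2/15*a_2 + 2/15*a_3 + 1/15*a_4 + 7/15*a_5 + 1/15*a_6
  a_3 = 1/15*a_1 + 2/15*a_2 + 2/15*a_3 + 1/5*a_4 + 1/5*a_5 + 4/15*a_6
  a_4 = 1/5*a_1 + 1/5*a_2 + 1/15*a_3 + 7/15*a_4 + 1/15*a_5 + 0*a_6
  a_5 = 2/15*a_1 + 1/5*a_2 + 2/15*a_3 + 1/5*a_4 + 1/5*a_5 + 2/15*a_6

Substituting a_1 = 1 and a_6 = 0, rearrange to (I - Q) a = r where r[i] = P(i -> 1):
  [13/15, -2/15, -1/15, -7/15] . (a_2, a_3, a_4, a_5) = 2/15
  [-2/15, 13/15, -1/5, -1/5] . (a_2, a_3, a_4, a_5) = 1/15
  [-1/5, -1/15, 8/15, -1/15] . (a_2, a_3, a_4, a_5) = 1/5
  [-1/5, -2/15, -1/5, 4/5] . (a_2, a_3, a_4, a_5) = 2/15

Solving yields:
  a_2 = 13/22
  a_3 = 381/814
  a_4 = 1775/2442
  a_5 = 701/1221

Starting state is 5, so the absorption probability is a_5 = 701/1221.

Answer: 701/1221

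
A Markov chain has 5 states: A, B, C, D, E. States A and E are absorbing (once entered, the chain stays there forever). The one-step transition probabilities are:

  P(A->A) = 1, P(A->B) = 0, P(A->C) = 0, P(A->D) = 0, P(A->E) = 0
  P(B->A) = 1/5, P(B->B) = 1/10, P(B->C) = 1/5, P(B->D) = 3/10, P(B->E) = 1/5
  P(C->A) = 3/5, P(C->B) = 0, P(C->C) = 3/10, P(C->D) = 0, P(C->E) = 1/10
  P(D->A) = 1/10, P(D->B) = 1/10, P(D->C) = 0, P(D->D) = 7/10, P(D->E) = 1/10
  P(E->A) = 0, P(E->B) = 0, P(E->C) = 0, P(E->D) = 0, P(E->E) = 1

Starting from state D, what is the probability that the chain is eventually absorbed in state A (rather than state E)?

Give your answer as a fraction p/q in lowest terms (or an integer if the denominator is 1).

Let a_i = P(absorbed in A | start in state i).
Boundary conditions: a_A = 1, a_E = 0.
For each transient state i, a_i = sum_j P(i->j) * a_j:
  a_B = 1/5*a_A + 1/10*a_B + 1/5*a_C + 3/10*a_D + 1/5*a_E
  a_C = 3/5*a_A + 0*a_B + 3/10*a_C + 0*a_D + 1/10*a_E
  a_D = 1/10*a_A + 1/10*a_B + 0*a_C + 7/10*a_D + 1/10*a_E

Substituting a_A = 1 and a_E = 0, rearrange to (I - Q) a = r where r[i] = P(i -> A):
  [9/10, -1/5, -3/10] . (a_B, a_C, a_D) = 1/5
  [0, 7/10, 0] . (a_B, a_C, a_D) = 3/5
  [-1/10, 0, 3/10] . (a_B, a_C, a_D) = 1/10

Solving yields:
  a_B = 33/56
  a_C = 6/7
  a_D = 89/168

Starting state is D, so the absorption probability is a_D = 89/168.

Answer: 89/168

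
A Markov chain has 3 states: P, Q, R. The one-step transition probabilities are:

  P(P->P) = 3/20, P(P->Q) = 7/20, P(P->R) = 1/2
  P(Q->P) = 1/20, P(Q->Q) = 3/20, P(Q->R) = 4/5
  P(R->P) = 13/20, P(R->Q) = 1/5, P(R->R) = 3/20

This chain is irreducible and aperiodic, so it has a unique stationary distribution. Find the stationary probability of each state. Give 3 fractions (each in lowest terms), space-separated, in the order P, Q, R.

Answer: 25/74 53/222 47/111

Derivation:
The stationary distribution satisfies pi = pi * P, i.e.:
  pi_P = 3/20*pi_P + 1/20*pi_Q + 13/20*pi_R
  pi_Q = 7/20*pi_P + 3/20*pi_Q + 1/5*pi_R
  pi_R = 1/2*pi_P + 4/5*pi_Q + 3/20*pi_R
with normalization: pi_P + pi_Q + pi_R = 1.

Using the first 2 balance equations plus normalization, the linear system A*pi = b is:
  [-17/20, 1/20, 13/20] . pi = 0
  [7/20, -17/20, 1/5] . pi = 0
  [1, 1, 1] . pi = 1

Solving yields:
  pi_P = 25/74
  pi_Q = 53/222
  pi_R = 47/111

Verification (pi * P):
  25/74*3/20 + 53/222*1/20 + 47/111*13/20 = 25/74 = pi_P  (ok)
  25/74*7/20 + 53/222*3/20 + 47/111*1/5 = 53/222 = pi_Q  (ok)
  25/74*1/2 + 53/222*4/5 + 47/111*3/20 = 47/111 = pi_R  (ok)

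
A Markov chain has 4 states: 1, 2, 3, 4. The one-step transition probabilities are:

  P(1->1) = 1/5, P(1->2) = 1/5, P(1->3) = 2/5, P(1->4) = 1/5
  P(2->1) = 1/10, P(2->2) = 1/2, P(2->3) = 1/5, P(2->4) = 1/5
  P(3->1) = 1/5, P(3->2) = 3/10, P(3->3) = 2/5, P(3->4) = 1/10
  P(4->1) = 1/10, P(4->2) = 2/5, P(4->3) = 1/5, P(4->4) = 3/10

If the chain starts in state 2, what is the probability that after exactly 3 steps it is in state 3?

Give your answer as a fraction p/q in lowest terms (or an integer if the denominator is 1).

Answer: 139/500

Derivation:
Computing P^3 by repeated multiplication:
P^1 =
  1: [1/5, 1/5, 2/5, 1/5]
  2: [1/10, 1/2, 1/5, 1/5]
  3: [1/5, 3/10, 2/5, 1/10]
  4: [1/10, 2/5, 1/5, 3/10]
P^2 =
  1: [4/25, 17/50, 8/25, 9/50]
  2: [13/100, 41/100, 13/50, 1/5]
  3: [4/25, 7/20, 8/25, 17/100]
  4: [13/100, 2/5, 13/50, 21/100]
P^3 =
  1: [37/250, 37/100, 37/125, 93/500]
  2: [139/1000, 389/1000, 139/500, 97/500]
  3: [37/250, 371/1000, 37/125, 37/200]
  4: [139/1000, 97/250, 139/500, 39/200]

(P^3)[2 -> 3] = 139/500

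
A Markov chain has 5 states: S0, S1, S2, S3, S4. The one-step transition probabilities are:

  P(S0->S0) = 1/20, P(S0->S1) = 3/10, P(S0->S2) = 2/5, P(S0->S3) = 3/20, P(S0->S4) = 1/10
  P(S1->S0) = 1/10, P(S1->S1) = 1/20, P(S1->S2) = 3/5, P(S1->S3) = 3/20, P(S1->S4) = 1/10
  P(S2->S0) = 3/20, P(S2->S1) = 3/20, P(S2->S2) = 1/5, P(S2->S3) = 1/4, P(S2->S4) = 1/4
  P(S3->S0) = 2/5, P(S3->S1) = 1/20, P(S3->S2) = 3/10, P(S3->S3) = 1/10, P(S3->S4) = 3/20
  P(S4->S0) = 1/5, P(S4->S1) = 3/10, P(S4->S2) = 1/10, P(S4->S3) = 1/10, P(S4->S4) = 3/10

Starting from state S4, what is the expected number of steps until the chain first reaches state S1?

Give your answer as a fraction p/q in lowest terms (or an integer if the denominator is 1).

Answer: 19960/4673

Derivation:
Let h_i = expected steps to first reach S1 from state i.
Boundary: h_S1 = 0.
First-step equations for the other states:
  h_S0 = 1 + 1/20*h_S0 + 3/10*h_S1 + 2/5*h_S2 + 3/20*h_S3 + 1/10*h_S4
  h_S2 = 1 + 3/20*h_S0 + 3/20*h_S1 + 1/5*h_S2 + 1/4*h_S3 + 1/4*h_S4
  h_S3 = 1 + 2/5*h_S0 + 1/20*h_S1 + 3/10*h_S2 + 1/10*h_S3 + 3/20*h_S4
  h_S4 = 1 + 1/5*h_S0 + 3/10*h_S1 + 1/10*h_S2 + 1/10*h_S3 + 3/10*h_S4

Substituting h_S1 = 0 and rearranging gives the linear system (I - Q) h = 1:
  [19/20, -2/5, -3/20, -1/10] . (h_S0, h_S2, h_S3, h_S4) = 1
  [-3/20, 4/5, -1/4, -1/4] . (h_S0, h_S2, h_S3, h_S4) = 1
  [-2/5, -3/10, 9/10, -3/20] . (h_S0, h_S2, h_S3, h_S4) = 1
  [-1/5, -1/10, -1/10, 7/10] . (h_S0, h_S2, h_S3, h_S4) = 1

Solving yields:
  h_S0 = 21340/4673
  h_S2 = 24230/4673
  h_S3 = 26080/4673
  h_S4 = 19960/4673

Starting state is S4, so the expected hitting time is h_S4 = 19960/4673.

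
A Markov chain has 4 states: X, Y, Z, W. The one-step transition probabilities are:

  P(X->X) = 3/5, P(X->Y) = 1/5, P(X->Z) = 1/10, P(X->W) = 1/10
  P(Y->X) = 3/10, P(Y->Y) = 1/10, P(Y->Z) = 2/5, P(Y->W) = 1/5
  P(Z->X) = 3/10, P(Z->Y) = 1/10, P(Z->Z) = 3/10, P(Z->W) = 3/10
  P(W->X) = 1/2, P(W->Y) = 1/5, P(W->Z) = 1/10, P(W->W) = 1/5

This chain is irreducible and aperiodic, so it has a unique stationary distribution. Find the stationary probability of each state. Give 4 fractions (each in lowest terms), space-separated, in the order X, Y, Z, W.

The stationary distribution satisfies pi = pi * P, i.e.:
  pi_X = 3/5*pi_X + 3/10*pi_Y + 3/10*pi_Z + 1/2*pi_W
  pi_Y = 1/5*pi_X + 1/10*pi_Y + 1/10*pi_Z + 1/5*pi_W
  pi_Z = 1/10*pi_X + 2/5*pi_Y + 3/10*pi_Z + 1/10*pi_W
  pi_W = 1/10*pi_X + 1/5*pi_Y + 3/10*pi_Z + 1/5*pi_W
with normalization: pi_X + pi_Y + pi_Z + pi_W = 1.

Using the first 3 balance equations plus normalization, the linear system A*pi = b is:
  [-2/5, 3/10, 3/10, 1/2] . pi = 0
  [1/5, -9/10, 1/10, 1/5] . pi = 0
  [1/10, 2/5, -7/10, 1/10] . pi = 0
  [1, 1, 1, 1] . pi = 1

Solving yields:
  pi_X = 391/819
  pi_Y = 15/91
  pi_Z = 17/91
  pi_W = 20/117

Verification (pi * P):
  391/819*3/5 + 15/91*3/10 + 17/91*3/10 + 20/117*1/2 = 391/819 = pi_X  (ok)
  391/819*1/5 + 15/91*1/10 + 17/91*1/10 + 20/117*1/5 = 15/91 = pi_Y  (ok)
  391/819*1/10 + 15/91*2/5 + 17/91*3/10 + 20/117*1/10 = 17/91 = pi_Z  (ok)
  391/819*1/10 + 15/91*1/5 + 17/91*3/10 + 20/117*1/5 = 20/117 = pi_W  (ok)

Answer: 391/819 15/91 17/91 20/117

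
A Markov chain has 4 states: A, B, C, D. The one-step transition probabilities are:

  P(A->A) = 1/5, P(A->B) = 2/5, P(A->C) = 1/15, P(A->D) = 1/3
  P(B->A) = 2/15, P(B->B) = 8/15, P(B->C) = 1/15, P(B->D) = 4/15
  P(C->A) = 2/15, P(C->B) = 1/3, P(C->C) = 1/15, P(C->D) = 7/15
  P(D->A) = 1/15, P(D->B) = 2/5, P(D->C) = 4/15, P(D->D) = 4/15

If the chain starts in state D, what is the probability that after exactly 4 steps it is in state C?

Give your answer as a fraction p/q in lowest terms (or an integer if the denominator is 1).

Computing P^4 by repeated multiplication:
P^1 =
  A: [1/5, 2/5, 1/15, 1/3]
  B: [2/15, 8/15, 1/15, 4/15]
  C: [2/15, 1/3, 1/15, 7/15]
  D: [1/15, 2/5, 4/15, 4/15]
P^2 =
  A: [28/225, 101/225, 2/15, 22/75]
  B: [28/225, 7/15, 3/25, 13/45]
  C: [1/9, 11/25, 4/25, 13/45]
  D: [3/25, 98/225, 3/25, 73/225]
P^3 =
  A: [412/3375, 1522/3375, 47/375, 1018/3375]
  B: [413/3375, 511/1125, 28/225, 1009/3375]
  C: [82/675, 56/125, 28/225, 1033/3375]
  D: [404/3375, 1519/3375, 148/1125, 112/375]
P^4 =
  A: [2048/16875, 22871/50625, 2143/16875, 15181/50625]
  B: [6154/50625, 848/1875, 2134/16875, 15173/50625]
  C: [6127/50625, 7618/16875, 2158/16875, 3034/10125]
  D: [6146/50625, 22844/50625, 79/625, 15236/50625]

(P^4)[D -> C] = 79/625

Answer: 79/625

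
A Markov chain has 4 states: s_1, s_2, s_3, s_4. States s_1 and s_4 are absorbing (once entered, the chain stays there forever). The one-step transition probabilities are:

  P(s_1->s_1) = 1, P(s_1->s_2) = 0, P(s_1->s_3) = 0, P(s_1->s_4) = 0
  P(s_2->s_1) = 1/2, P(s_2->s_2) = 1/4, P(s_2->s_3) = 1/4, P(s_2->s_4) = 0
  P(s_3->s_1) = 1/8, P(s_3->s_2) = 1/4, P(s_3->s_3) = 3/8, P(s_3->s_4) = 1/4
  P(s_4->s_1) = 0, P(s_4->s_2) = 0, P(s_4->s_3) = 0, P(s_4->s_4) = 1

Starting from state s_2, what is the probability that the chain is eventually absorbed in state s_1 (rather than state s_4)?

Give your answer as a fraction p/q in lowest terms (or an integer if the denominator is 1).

Let a_i = P(absorbed in s_1 | start in state i).
Boundary conditions: a_s_1 = 1, a_s_4 = 0.
For each transient state i, a_i = sum_j P(i->j) * a_j:
  a_s_2 = 1/2*a_s_1 + 1/4*a_s_2 + 1/4*a_s_3 + 0*a_s_4
  a_s_3 = 1/8*a_s_1 + 1/4*a_s_2 + 3/8*a_s_3 + 1/4*a_s_4

Substituting a_s_1 = 1 and a_s_4 = 0, rearrange to (I - Q) a = r where r[i] = P(i -> s_1):
  [3/4, -1/4] . (a_s_2, a_s_3) = 1/2
  [-1/4, 5/8] . (a_s_2, a_s_3) = 1/8

Solving yields:
  a_s_2 = 11/13
  a_s_3 = 7/13

Starting state is s_2, so the absorption probability is a_s_2 = 11/13.

Answer: 11/13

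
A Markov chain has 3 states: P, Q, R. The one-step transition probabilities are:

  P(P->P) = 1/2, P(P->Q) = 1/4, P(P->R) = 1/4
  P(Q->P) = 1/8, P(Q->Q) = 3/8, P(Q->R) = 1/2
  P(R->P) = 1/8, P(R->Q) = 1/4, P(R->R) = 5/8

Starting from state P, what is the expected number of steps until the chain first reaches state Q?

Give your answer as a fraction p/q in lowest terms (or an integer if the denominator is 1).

Let h_i = expected steps to first reach Q from state i.
Boundary: h_Q = 0.
First-step equations for the other states:
  h_P = 1 + 1/2*h_P + 1/4*h_Q + 1/4*h_R
  h_R = 1 + 1/8*h_P + 1/4*h_Q + 5/8*h_R

Substituting h_Q = 0 and rearranging gives the linear system (I - Q) h = 1:
  [1/2, -1/4] . (h_P, h_R) = 1
  [-1/8, 3/8] . (h_P, h_R) = 1

Solving yields:
  h_P = 4
  h_R = 4

Starting state is P, so the expected hitting time is h_P = 4.

Answer: 4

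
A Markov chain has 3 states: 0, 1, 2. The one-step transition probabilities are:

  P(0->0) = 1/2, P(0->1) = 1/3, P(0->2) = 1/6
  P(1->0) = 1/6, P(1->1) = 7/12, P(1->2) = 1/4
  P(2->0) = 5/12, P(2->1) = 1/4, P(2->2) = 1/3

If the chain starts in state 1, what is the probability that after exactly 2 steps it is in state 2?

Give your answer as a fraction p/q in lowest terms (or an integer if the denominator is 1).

Computing P^2 by repeated multiplication:
P^1 =
  0: [1/2, 1/3, 1/6]
  1: [1/6, 7/12, 1/4]
  2: [5/12, 1/4, 1/3]
P^2 =
  0: [3/8, 29/72, 2/9]
  1: [41/144, 11/24, 37/144]
  2: [7/18, 53/144, 35/144]

(P^2)[1 -> 2] = 37/144

Answer: 37/144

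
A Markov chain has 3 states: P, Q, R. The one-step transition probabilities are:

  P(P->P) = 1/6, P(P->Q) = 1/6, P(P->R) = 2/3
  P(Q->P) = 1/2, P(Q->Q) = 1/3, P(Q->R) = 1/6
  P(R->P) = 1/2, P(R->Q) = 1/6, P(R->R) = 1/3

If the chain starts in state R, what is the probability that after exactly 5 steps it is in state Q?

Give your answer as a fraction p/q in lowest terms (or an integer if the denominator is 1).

Answer: 1555/7776

Derivation:
Computing P^5 by repeated multiplication:
P^1 =
  P: [1/6, 1/6, 2/3]
  Q: [1/2, 1/3, 1/6]
  R: [1/2, 1/6, 1/3]
P^2 =
  P: [4/9, 7/36, 13/36]
  Q: [1/3, 2/9, 4/9]
  R: [1/3, 7/36, 17/36]
P^3 =
  P: [19/54, 43/216, 97/216]
  Q: [7/18, 11/54, 11/27]
  R: [7/18, 43/216, 89/216]
P^4 =
  P: [31/81, 259/1296, 541/1296]
  Q: [10/27, 65/324, 139/324]
  R: [10/27, 259/1296, 557/1296]
P^5 =
  P: [181/486, 1555/7776, 3325/7776]
  Q: [61/162, 389/1944, 823/1944]
  R: [61/162, 1555/7776, 3293/7776]

(P^5)[R -> Q] = 1555/7776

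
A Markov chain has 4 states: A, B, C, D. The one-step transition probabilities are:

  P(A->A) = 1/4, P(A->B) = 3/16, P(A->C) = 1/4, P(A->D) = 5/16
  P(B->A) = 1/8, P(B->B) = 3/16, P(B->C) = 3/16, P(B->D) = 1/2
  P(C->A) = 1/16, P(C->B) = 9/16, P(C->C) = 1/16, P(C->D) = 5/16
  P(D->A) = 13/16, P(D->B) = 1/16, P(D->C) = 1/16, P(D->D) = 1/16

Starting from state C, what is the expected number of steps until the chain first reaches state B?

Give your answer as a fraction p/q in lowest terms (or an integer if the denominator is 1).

Let h_i = expected steps to first reach B from state i.
Boundary: h_B = 0.
First-step equations for the other states:
  h_A = 1 + 1/4*h_A + 3/16*h_B + 1/4*h_C + 5/16*h_D
  h_C = 1 + 1/16*h_A + 9/16*h_B + 1/16*h_C + 5/16*h_D
  h_D = 1 + 13/16*h_A + 1/16*h_B + 1/16*h_C + 1/16*h_D

Substituting h_B = 0 and rearranging gives the linear system (I - Q) h = 1:
  [3/4, -1/4, -5/16] . (h_A, h_C, h_D) = 1
  [-1/16, 15/16, -5/16] . (h_A, h_C, h_D) = 1
  [-13/16, -1/16, 15/16] . (h_A, h_C, h_D) = 1

Solving yields:
  h_A = 304/67
  h_C = 208/67
  h_D = 1744/335

Starting state is C, so the expected hitting time is h_C = 208/67.

Answer: 208/67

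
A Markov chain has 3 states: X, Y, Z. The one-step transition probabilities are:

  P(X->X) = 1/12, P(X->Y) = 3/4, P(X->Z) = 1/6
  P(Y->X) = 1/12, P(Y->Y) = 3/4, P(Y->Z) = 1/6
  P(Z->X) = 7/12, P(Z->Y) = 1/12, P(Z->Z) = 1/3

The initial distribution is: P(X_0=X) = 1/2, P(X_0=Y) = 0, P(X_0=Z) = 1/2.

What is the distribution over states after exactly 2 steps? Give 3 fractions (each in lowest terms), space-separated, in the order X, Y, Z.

Propagating the distribution step by step (d_{t+1} = d_t * P):
d_0 = (X=1/2, Y=0, Z=1/2)
  d_1[X] = 1/2*1/12 + 0*1/12 + 1/2*7/12 = 1/3
  d_1[Y] = 1/2*3/4 + 0*3/4 + 1/2*1/12 = 5/12
  d_1[Z] = 1/2*1/6 + 0*1/6 + 1/2*1/3 = 1/4
d_1 = (X=1/3, Y=5/12, Z=1/4)
  d_2[X] = 1/3*1/12 + 5/12*1/12 + 1/4*7/12 = 5/24
  d_2[Y] = 1/3*3/4 + 5/12*3/4 + 1/4*1/12 = 7/12
  d_2[Z] = 1/3*1/6 + 5/12*1/6 + 1/4*1/3 = 5/24
d_2 = (X=5/24, Y=7/12, Z=5/24)

Answer: 5/24 7/12 5/24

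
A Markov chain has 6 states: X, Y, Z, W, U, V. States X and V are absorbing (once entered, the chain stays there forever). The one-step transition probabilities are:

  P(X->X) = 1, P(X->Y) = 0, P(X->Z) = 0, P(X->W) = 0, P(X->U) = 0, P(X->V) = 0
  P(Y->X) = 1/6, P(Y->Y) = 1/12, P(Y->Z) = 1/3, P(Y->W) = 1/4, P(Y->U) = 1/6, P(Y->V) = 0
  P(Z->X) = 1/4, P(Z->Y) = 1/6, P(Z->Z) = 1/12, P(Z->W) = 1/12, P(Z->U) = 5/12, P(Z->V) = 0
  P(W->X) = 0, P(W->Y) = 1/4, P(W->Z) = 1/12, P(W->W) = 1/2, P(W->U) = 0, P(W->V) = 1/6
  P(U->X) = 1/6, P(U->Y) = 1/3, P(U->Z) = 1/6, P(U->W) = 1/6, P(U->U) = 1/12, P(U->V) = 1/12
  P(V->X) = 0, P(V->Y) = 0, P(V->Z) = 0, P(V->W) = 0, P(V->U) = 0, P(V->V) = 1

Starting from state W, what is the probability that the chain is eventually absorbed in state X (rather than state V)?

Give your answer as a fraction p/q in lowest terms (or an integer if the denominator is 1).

Let a_i = P(absorbed in X | start in state i).
Boundary conditions: a_X = 1, a_V = 0.
For each transient state i, a_i = sum_j P(i->j) * a_j:
  a_Y = 1/6*a_X + 1/12*a_Y + 1/3*a_Z + 1/4*a_W + 1/6*a_U + 0*a_V
  a_Z = 1/4*a_X + 1/6*a_Y + 1/12*a_Z + 1/12*a_W + 5/12*a_U + 0*a_V
  a_W = 0*a_X + 1/4*a_Y + 1/12*a_Z + 1/2*a_W + 0*a_U + 1/6*a_V
  a_U = 1/6*a_X + 1/3*a_Y + 1/6*a_Z + 1/6*a_W + 1/12*a_U + 1/12*a_V

Substituting a_X = 1 and a_V = 0, rearrange to (I - Q) a = r where r[i] = P(i -> X):
  [11/12, -1/3, -1/4, -1/6] . (a_Y, a_Z, a_W, a_U) = 1/6
  [-1/6, 11/12, -1/12, -5/12] . (a_Y, a_Z, a_W, a_U) = 1/4
  [-1/4, -1/12, 1/2, 0] . (a_Y, a_Z, a_W, a_U) = 0
  [-1/3, -1/6, -1/6, 11/12] . (a_Y, a_Z, a_W, a_U) = 1/6

Solving yields:
  a_Y = 559/798
  a_Z = 141/190
  a_W = 1891/3990
  a_U = 1312/1995

Starting state is W, so the absorption probability is a_W = 1891/3990.

Answer: 1891/3990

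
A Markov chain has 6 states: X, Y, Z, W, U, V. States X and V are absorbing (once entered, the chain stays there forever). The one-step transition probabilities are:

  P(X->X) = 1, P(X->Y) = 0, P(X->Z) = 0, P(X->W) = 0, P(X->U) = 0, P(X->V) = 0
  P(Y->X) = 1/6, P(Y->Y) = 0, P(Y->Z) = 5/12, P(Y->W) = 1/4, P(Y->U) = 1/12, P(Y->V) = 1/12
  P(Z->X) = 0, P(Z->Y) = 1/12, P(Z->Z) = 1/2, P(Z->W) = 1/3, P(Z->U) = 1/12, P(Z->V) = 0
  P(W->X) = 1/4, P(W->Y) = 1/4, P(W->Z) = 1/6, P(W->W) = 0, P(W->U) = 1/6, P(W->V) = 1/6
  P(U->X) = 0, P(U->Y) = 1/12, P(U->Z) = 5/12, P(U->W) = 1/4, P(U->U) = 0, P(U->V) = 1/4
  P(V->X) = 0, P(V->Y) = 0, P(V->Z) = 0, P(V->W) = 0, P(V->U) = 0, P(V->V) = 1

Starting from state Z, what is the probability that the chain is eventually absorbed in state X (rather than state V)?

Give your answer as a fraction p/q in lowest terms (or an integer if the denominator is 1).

Answer: 1286/2483

Derivation:
Let a_i = P(absorbed in X | start in state i).
Boundary conditions: a_X = 1, a_V = 0.
For each transient state i, a_i = sum_j P(i->j) * a_j:
  a_Y = 1/6*a_X + 0*a_Y + 5/12*a_Z + 1/4*a_W + 1/12*a_U + 1/12*a_V
  a_Z = 0*a_X + 1/12*a_Y + 1/2*a_Z + 1/3*a_W + 1/12*a_U + 0*a_V
  a_W = 1/4*a_X + 1/4*a_Y + 1/6*a_Z + 0*a_W + 1/6*a_U + 1/6*a_V
  a_U = 0*a_X + 1/12*a_Y + 5/12*a_Z + 1/4*a_W + 0*a_U + 1/4*a_V

Substituting a_X = 1 and a_V = 0, rearrange to (I - Q) a = r where r[i] = P(i -> X):
  [1, -5/12, -1/4, -1/12] . (a_Y, a_Z, a_W, a_U) = 1/6
  [-1/12, 1/2, -1/3, -1/12] . (a_Y, a_Z, a_W, a_U) = 0
  [-1/4, -1/6, 1, -1/6] . (a_Y, a_Z, a_W, a_U) = 1/4
  [-1/12, -5/12, -1/4, 1] . (a_Y, a_Z, a_W, a_U) = 0

Solving yields:
  a_Y = 1367/2483
  a_Z = 1286/2483
  a_W = 1341/2483
  a_U = 985/2483

Starting state is Z, so the absorption probability is a_Z = 1286/2483.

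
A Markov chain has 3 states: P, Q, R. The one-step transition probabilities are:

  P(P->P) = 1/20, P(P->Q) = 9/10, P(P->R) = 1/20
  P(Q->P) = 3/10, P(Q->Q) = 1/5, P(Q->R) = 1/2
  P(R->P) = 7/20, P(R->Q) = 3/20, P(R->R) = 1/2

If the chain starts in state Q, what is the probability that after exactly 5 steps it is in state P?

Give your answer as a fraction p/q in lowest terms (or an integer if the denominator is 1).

Computing P^5 by repeated multiplication:
P^1 =
  P: [1/20, 9/10, 1/20]
  Q: [3/10, 1/5, 1/2]
  R: [7/20, 3/20, 1/2]
P^2 =
  P: [29/100, 93/400, 191/400]
  Q: [1/4, 77/200, 73/200]
  R: [19/80, 21/50, 137/400]
P^3 =
  P: [2011/8000, 3033/8000, 739/2000]
  Q: [1023/4000, 1427/4000, 31/80]
  R: [1031/4000, 2793/8000, 629/1600]
P^4 =
  P: [40901/160000, 28599/80000, 61901/160000]
  Q: [4087/16000, 7193/20000, 30793/80000]
  R: [8167/32000, 57723/160000, 30721/80000]
P^5 =
  P: [204349/800000, 1150713/3200000, 1231891/3200000]
  Q: [204309/800000, 575297/1600000, 123217/320000]
  R: [817267/3200000, 143781/400000, 246497/640000]

(P^5)[Q -> P] = 204309/800000

Answer: 204309/800000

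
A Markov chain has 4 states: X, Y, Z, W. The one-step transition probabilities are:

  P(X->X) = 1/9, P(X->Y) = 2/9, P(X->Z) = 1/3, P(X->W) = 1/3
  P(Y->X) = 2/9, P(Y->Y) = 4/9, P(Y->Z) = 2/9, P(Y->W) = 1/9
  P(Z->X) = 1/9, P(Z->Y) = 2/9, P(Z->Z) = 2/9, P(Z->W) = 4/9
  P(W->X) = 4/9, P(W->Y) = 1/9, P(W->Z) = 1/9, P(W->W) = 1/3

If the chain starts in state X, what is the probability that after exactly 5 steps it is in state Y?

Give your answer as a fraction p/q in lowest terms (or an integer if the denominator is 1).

Computing P^5 by repeated multiplication:
P^1 =
  X: [1/9, 2/9, 1/3, 1/3]
  Y: [2/9, 4/9, 2/9, 1/9]
  Z: [1/9, 2/9, 2/9, 4/9]
  W: [4/9, 1/9, 1/9, 1/3]
P^2 =
  X: [20/81, 19/81, 16/81, 26/81]
  Y: [16/81, 25/81, 19/81, 7/27]
  Z: [23/81, 2/9, 5/27, 25/81]
  W: [19/81, 17/81, 19/81, 26/81]
P^3 =
  X: [178/729, 58/243, 52/243, 221/729]
  Y: [169/729, 191/729, 157/729, 212/729]
  Z: [58/243, 173/729, 160/729, 74/243]
  W: [176/729, 170/729, 155/729, 76/243]
P^4 =
  X: [58/243, 1585/6561, 1415/6561, 665/2187]
  Y: [1556/6561, 1628/6561, 1415/6561, 218/729]
  Z: [1568/6561, 1582/6561, 470/2187, 667/2187]
  W: [1583/6561, 1570/6561, 1406/6561, 2002/6561]
P^5 =
  X: [14131/59049, 14297/59049, 4231/19683, 664/2187]
  Y: [14075/59049, 14416/59049, 12716/59049, 17842/59049]
  Z: [14146/59049, 14285/59049, 12689/59049, 17929/59049]
  W: [14137/59049, 14260/59049, 12703/59049, 5983/19683]

(P^5)[X -> Y] = 14297/59049

Answer: 14297/59049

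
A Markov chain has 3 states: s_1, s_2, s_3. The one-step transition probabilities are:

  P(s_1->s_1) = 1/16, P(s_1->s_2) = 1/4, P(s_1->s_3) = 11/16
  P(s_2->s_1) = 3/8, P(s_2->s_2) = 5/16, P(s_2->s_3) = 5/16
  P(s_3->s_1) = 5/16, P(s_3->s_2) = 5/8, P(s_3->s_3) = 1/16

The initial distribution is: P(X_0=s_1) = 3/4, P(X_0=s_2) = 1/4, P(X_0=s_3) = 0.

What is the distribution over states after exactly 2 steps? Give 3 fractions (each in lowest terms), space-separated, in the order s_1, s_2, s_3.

Answer: 301/1024 501/1024 111/512

Derivation:
Propagating the distribution step by step (d_{t+1} = d_t * P):
d_0 = (s_1=3/4, s_2=1/4, s_3=0)
  d_1[s_1] = 3/4*1/16 + 1/4*3/8 + 0*5/16 = 9/64
  d_1[s_2] = 3/4*1/4 + 1/4*5/16 + 0*5/8 = 17/64
  d_1[s_3] = 3/4*11/16 + 1/4*5/16 + 0*1/16 = 19/32
d_1 = (s_1=9/64, s_2=17/64, s_3=19/32)
  d_2[s_1] = 9/64*1/16 + 17/64*3/8 + 19/32*5/16 = 301/1024
  d_2[s_2] = 9/64*1/4 + 17/64*5/16 + 19/32*5/8 = 501/1024
  d_2[s_3] = 9/64*11/16 + 17/64*5/16 + 19/32*1/16 = 111/512
d_2 = (s_1=301/1024, s_2=501/1024, s_3=111/512)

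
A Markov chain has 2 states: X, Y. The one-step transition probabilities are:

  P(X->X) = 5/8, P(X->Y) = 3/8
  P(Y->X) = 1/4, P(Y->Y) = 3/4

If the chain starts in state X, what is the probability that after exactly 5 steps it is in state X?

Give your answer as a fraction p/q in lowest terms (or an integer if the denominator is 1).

Answer: 13253/32768

Derivation:
Computing P^5 by repeated multiplication:
P^1 =
  X: [5/8, 3/8]
  Y: [1/4, 3/4]
P^2 =
  X: [31/64, 33/64]
  Y: [11/32, 21/32]
P^3 =
  X: [221/512, 291/512]
  Y: [97/256, 159/256]
P^4 =
  X: [1687/4096, 2409/4096]
  Y: [803/2048, 1245/2048]
P^5 =
  X: [13253/32768, 19515/32768]
  Y: [6505/16384, 9879/16384]

(P^5)[X -> X] = 13253/32768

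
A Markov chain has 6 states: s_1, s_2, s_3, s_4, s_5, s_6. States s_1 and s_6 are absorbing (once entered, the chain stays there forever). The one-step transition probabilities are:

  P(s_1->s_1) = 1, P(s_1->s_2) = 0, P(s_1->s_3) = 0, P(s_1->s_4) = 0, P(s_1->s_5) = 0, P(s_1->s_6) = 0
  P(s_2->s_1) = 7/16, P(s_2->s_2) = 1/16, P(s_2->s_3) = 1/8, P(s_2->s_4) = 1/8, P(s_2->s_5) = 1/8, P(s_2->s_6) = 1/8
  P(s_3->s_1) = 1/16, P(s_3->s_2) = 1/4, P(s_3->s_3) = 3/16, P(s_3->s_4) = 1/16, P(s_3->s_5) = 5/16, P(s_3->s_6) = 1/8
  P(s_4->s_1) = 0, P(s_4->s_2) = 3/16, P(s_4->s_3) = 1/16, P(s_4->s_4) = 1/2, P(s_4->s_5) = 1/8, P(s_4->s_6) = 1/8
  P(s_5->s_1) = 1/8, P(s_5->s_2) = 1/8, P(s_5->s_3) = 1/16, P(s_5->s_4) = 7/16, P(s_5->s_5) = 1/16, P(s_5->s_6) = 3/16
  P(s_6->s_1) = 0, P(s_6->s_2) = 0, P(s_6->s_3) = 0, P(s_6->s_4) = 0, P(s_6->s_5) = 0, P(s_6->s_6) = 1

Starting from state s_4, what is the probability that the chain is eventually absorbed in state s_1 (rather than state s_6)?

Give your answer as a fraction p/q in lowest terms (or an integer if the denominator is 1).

Let a_i = P(absorbed in s_1 | start in state i).
Boundary conditions: a_s_1 = 1, a_s_6 = 0.
For each transient state i, a_i = sum_j P(i->j) * a_j:
  a_s_2 = 7/16*a_s_1 + 1/16*a_s_2 + 1/8*a_s_3 + 1/8*a_s_4 + 1/8*a_s_5 + 1/8*a_s_6
  a_s_3 = 1/16*a_s_1 + 1/4*a_s_2 + 3/16*a_s_3 + 1/16*a_s_4 + 5/16*a_s_5 + 1/8*a_s_6
  a_s_4 = 0*a_s_1 + 3/16*a_s_2 + 1/16*a_s_3 + 1/2*a_s_4 + 1/8*a_s_5 + 1/8*a_s_6
  a_s_5 = 1/8*a_s_1 + 1/8*a_s_2 + 1/16*a_s_3 + 7/16*a_s_4 + 1/16*a_s_5 + 3/16*a_s_6

Substituting a_s_1 = 1 and a_s_6 = 0, rearrange to (I - Q) a = r where r[i] = P(i -> s_1):
  [15/16, -1/8, -1/8, -1/8] . (a_s_2, a_s_3, a_s_4, a_s_5) = 7/16
  [-1/4, 13/16, -1/16, -5/16] . (a_s_2, a_s_3, a_s_4, a_s_5) = 1/16
  [-3/16, -1/16, 1/2, -1/8] . (a_s_2, a_s_3, a_s_4, a_s_5) = 0
  [-1/8, -1/16, -7/16, 15/16] . (a_s_2, a_s_3, a_s_4, a_s_5) = 1/8

Solving yields:
  a_s_2 = 4991/7745
  a_s_3 = 3698/7745
  a_s_4 = 1277/3098
  a_s_5 = 6869/15490

Starting state is s_4, so the absorption probability is a_s_4 = 1277/3098.

Answer: 1277/3098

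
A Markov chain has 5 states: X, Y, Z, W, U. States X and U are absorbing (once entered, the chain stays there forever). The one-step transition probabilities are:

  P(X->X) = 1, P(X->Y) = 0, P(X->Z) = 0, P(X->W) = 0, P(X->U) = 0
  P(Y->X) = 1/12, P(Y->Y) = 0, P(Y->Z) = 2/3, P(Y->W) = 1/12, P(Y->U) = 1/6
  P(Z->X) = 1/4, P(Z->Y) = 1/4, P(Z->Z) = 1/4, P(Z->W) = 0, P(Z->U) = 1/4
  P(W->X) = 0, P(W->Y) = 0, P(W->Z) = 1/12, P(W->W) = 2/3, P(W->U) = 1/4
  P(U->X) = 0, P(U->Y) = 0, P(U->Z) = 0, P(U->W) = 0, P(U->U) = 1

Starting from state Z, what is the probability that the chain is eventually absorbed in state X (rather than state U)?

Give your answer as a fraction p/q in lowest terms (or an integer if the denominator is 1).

Let a_i = P(absorbed in X | start in state i).
Boundary conditions: a_X = 1, a_U = 0.
For each transient state i, a_i = sum_j P(i->j) * a_j:
  a_Y = 1/12*a_X + 0*a_Y + 2/3*a_Z + 1/12*a_W + 1/6*a_U
  a_Z = 1/4*a_X + 1/4*a_Y + 1/4*a_Z + 0*a_W + 1/4*a_U
  a_W = 0*a_X + 0*a_Y + 1/12*a_Z + 2/3*a_W + 1/4*a_U

Substituting a_X = 1 and a_U = 0, rearrange to (I - Q) a = r where r[i] = P(i -> X):
  [1, -2/3, -1/12] . (a_Y, a_Z, a_W) = 1/12
  [-1/4, 3/4, 0] . (a_Y, a_Z, a_W) = 1/4
  [0, -1/12, 1/3] . (a_Y, a_Z, a_W) = 0

Solving yields:
  a_Y = 15/37
  a_Z = 52/111
  a_W = 13/111

Starting state is Z, so the absorption probability is a_Z = 52/111.

Answer: 52/111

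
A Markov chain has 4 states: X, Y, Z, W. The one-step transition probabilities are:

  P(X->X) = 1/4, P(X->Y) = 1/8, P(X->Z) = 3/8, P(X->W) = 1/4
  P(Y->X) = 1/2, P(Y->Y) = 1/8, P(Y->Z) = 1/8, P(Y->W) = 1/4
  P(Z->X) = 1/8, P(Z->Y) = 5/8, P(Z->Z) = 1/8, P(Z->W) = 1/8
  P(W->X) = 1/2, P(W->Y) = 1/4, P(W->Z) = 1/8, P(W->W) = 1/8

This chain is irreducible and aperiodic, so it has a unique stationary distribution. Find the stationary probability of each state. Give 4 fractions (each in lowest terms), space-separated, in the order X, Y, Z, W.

Answer: 29/86 197/774 9/43 77/387

Derivation:
The stationary distribution satisfies pi = pi * P, i.e.:
  pi_X = 1/4*pi_X + 1/2*pi_Y + 1/8*pi_Z + 1/2*pi_W
  pi_Y = 1/8*pi_X + 1/8*pi_Y + 5/8*pi_Z + 1/4*pi_W
  pi_Z = 3/8*pi_X + 1/8*pi_Y + 1/8*pi_Z + 1/8*pi_W
  pi_W = 1/4*pi_X + 1/4*pi_Y + 1/8*pi_Z + 1/8*pi_W
with normalization: pi_X + pi_Y + pi_Z + pi_W = 1.

Using the first 3 balance equations plus normalization, the linear system A*pi = b is:
  [-3/4, 1/2, 1/8, 1/2] . pi = 0
  [1/8, -7/8, 5/8, 1/4] . pi = 0
  [3/8, 1/8, -7/8, 1/8] . pi = 0
  [1, 1, 1, 1] . pi = 1

Solving yields:
  pi_X = 29/86
  pi_Y = 197/774
  pi_Z = 9/43
  pi_W = 77/387

Verification (pi * P):
  29/86*1/4 + 197/774*1/2 + 9/43*1/8 + 77/387*1/2 = 29/86 = pi_X  (ok)
  29/86*1/8 + 197/774*1/8 + 9/43*5/8 + 77/387*1/4 = 197/774 = pi_Y  (ok)
  29/86*3/8 + 197/774*1/8 + 9/43*1/8 + 77/387*1/8 = 9/43 = pi_Z  (ok)
  29/86*1/4 + 197/774*1/4 + 9/43*1/8 + 77/387*1/8 = 77/387 = pi_W  (ok)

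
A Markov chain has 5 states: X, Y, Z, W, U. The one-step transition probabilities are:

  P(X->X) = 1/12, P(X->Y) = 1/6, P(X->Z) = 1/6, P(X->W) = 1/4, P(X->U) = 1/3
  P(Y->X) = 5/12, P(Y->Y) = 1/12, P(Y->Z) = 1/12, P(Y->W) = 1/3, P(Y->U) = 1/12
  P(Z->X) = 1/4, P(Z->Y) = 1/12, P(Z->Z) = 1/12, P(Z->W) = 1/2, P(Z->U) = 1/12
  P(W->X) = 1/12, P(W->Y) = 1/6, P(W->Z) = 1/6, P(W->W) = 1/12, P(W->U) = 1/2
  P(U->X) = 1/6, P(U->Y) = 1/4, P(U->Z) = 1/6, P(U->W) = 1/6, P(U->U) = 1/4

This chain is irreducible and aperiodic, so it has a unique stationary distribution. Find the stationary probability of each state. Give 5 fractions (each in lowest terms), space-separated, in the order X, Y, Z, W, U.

Answer: 1447/7849 2575/15698 2217/15698 1858/7849 2148/7849

Derivation:
The stationary distribution satisfies pi = pi * P, i.e.:
  pi_X = 1/12*pi_X + 5/12*pi_Y + 1/4*pi_Z + 1/12*pi_W + 1/6*pi_U
  pi_Y = 1/6*pi_X + 1/12*pi_Y + 1/12*pi_Z + 1/6*pi_W + 1/4*pi_U
  pi_Z = 1/6*pi_X + 1/12*pi_Y + 1/12*pi_Z + 1/6*pi_W + 1/6*pi_U
  pi_W = 1/4*pi_X + 1/3*pi_Y + 1/2*pi_Z + 1/12*pi_W + 1/6*pi_U
  pi_U = 1/3*pi_X + 1/12*pi_Y + 1/12*pi_Z + 1/2*pi_W + 1/4*pi_U
with normalization: pi_X + pi_Y + pi_Z + pi_W + pi_U = 1.

Using the first 4 balance equations plus normalization, the linear system A*pi = b is:
  [-11/12, 5/12, 1/4, 1/12, 1/6] . pi = 0
  [1/6, -11/12, 1/12, 1/6, 1/4] . pi = 0
  [1/6, 1/12, -11/12, 1/6, 1/6] . pi = 0
  [1/4, 1/3, 1/2, -11/12, 1/6] . pi = 0
  [1, 1, 1, 1, 1] . pi = 1

Solving yields:
  pi_X = 1447/7849
  pi_Y = 2575/15698
  pi_Z = 2217/15698
  pi_W = 1858/7849
  pi_U = 2148/7849

Verification (pi * P):
  1447/7849*1/12 + 2575/15698*5/12 + 2217/15698*1/4 + 1858/7849*1/12 + 2148/7849*1/6 = 1447/7849 = pi_X  (ok)
  1447/7849*1/6 + 2575/15698*1/12 + 2217/15698*1/12 + 1858/7849*1/6 + 2148/7849*1/4 = 2575/15698 = pi_Y  (ok)
  1447/7849*1/6 + 2575/15698*1/12 + 2217/15698*1/12 + 1858/7849*1/6 + 2148/7849*1/6 = 2217/15698 = pi_Z  (ok)
  1447/7849*1/4 + 2575/15698*1/3 + 2217/15698*1/2 + 1858/7849*1/12 + 2148/7849*1/6 = 1858/7849 = pi_W  (ok)
  1447/7849*1/3 + 2575/15698*1/12 + 2217/15698*1/12 + 1858/7849*1/2 + 2148/7849*1/4 = 2148/7849 = pi_U  (ok)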